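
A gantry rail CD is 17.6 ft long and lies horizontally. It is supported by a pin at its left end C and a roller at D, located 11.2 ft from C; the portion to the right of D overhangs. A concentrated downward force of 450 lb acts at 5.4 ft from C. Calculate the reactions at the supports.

Taking moments about C: D_y·11.2 − 450·5.4 = 0 → D_y = 2430/11.2 = 216.964 ≈ 217.0 lb.
ΣF_y = 0: C_y + 216.964 − 450 = 0 → C_y = 233.0 lb.
ΣF_x = 0: no horizontal applied forces, so C_x = 0.

C_x = 0, C_y = 233.0 lb, D_y = 217.0 lb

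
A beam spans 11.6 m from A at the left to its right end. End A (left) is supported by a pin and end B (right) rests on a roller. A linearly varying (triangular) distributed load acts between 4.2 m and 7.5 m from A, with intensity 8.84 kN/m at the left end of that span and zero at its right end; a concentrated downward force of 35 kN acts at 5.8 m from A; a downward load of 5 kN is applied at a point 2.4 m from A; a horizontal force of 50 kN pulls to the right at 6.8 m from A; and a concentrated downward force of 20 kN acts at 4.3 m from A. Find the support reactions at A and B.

A_x = -50.00 kN, A_y = 41.97 kN, B_y = 32.61 kN

Resultant of the triangular load: ½ × 8.84 × 3.3 = 14.586 kN, acting at 5.3 m from A (one-third of the span from the peak).
Taking moments about A: B_y·11.6 − (½·8.84·3.3)·5.3 − 35·5.8 − 5·2.4 − 20·4.3 = 0 → B_y = 378.3058/11.6 = 32.6126 ≈ 32.61 kN.
ΣF_y = 0: A_y + 32.6126 − ½·8.84·3.3 − 35 − 5 − 20 = 0 → A_y = 41.97 kN.
ΣF_x = 0: A_x + 50 = 0 → A_x = -50.00 kN.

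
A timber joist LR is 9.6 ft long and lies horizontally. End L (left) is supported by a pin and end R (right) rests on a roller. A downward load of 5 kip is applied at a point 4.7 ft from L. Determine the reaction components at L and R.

L_x = 0, L_y = 2.552 kip, R_y = 2.448 kip

Moments about L: R_y·9.6 − 5·4.7 = 0 → R_y = 23.5/9.6 = 2.44792 ≈ 2.448 kip.
ΣF_y = 0: L_y + 2.44792 − 5 = 0 → L_y = 2.552 kip.
ΣF_x = 0: no horizontal applied forces, so L_x = 0.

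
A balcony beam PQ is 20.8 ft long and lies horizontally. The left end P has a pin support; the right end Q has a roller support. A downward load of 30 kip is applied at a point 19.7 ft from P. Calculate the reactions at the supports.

Moments about P: Q_y·20.8 − 30·19.7 = 0 → Q_y = 591/20.8 = 28.4135 ≈ 28.41 kip.
ΣF_y = 0: P_y + 28.4135 − 30 = 0 → P_y = 1.587 kip.
ΣF_x = 0: no horizontal applied forces, so P_x = 0.

P_x = 0, P_y = 1.587 kip, Q_y = 28.41 kip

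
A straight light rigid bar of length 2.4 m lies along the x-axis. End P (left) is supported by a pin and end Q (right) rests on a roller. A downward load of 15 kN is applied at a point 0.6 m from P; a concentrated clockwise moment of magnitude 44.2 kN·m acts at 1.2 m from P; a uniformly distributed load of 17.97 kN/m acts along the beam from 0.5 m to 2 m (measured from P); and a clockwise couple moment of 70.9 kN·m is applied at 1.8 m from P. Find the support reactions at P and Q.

P_x = 0, P_y = -23.79 kN, Q_y = 65.75 kN

Resultant of the distributed load: 17.97 × 1.5 = 26.955 kN at 1.25 m from P.
Taking moments about P: Q_y·2.4 − 15·0.6 − 44.2 − (17.97·1.5)·1.25 − 70.9 = 0 → Q_y = 157.79375/2.4 = 65.7474 ≈ 65.75 kN.
ΣF_y = 0: P_y + 65.7474 − 15 − 17.97·1.5 = 0 → P_y = -23.79 kN.
ΣF_x = 0: no horizontal applied forces, so P_x = 0.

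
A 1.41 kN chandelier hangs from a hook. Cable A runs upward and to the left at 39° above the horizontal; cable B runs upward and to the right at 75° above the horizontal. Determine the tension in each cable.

T_A = 0.3995 kN, T_B = 1.199 kN

ΣF_x = 0: −T_A·cos39° + T_B·cos75° = 0 → T_B = 3.00266·T_A.
ΣF_y = 0: T_A·sin39° + T_B·sin75° = 1.41.
Substitute: T_A·(0.62932 + 3.00266·0.965926) = 1.41 → T_A = 0.399471 ≈ 0.3995 kN.
Then T_B = 3.00266 × 0.399471 = 1.199 kN.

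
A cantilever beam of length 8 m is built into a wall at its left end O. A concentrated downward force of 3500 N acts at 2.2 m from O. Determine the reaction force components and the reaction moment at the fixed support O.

O_x = 0, O_y = 3500 N, M_O = 7700 N·m

ΣF_x = 0: O_x = 0.
ΣF_y = 0: O_y − 3500 = 0 → O_y = 3500 N.
ΣM about O: M_O − 3500·2.2 = 0 → M_O = 7700 N·m.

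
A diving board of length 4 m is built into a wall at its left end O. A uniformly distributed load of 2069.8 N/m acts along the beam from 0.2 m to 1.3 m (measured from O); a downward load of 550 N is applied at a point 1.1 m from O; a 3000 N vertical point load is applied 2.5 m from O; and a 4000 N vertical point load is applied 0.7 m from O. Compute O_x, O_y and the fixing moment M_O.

Resultant of the distributed load: 2069.8 × 1.1 = 2276.78 N at 0.75 m from O.
ΣF_x = 0: O_x = 0.
ΣF_y = 0: O_y − 2069.8·1.1 − 550 − 3000 − 4000 = 0 → O_y = 9827 N.
ΣM about O: M_O − (2069.8·1.1)·0.75 − 550·1.1 − 3000·2.5 − 4000·0.7 = 0 → M_O = 12610 N·m.

O_x = 0, O_y = 9827 N, M_O = 12610 N·m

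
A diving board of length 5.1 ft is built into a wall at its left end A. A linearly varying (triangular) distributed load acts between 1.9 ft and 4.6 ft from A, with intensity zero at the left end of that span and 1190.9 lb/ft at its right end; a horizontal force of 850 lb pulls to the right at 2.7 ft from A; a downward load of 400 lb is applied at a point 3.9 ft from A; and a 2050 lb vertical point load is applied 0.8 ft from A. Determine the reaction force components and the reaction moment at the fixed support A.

A_x = -850.0 lb, A_y = 4058 lb, M_A = 9149 lb·ft

Resultant of the triangular load: ½ × 1190.9 × 2.7 = 1607.715 lb, acting at 3.7 ft from A (one-third of the span from the peak).
ΣF_x = 0: A_x + 850 = 0 → A_x = -850.0 lb.
ΣF_y = 0: A_y − ½·1190.9·2.7 − 400 − 2050 = 0 → A_y = 4058 lb.
ΣM about A: M_A − (½·1190.9·2.7)·3.7 − 400·3.9 − 2050·0.8 = 0 → M_A = 9149 lb·ft.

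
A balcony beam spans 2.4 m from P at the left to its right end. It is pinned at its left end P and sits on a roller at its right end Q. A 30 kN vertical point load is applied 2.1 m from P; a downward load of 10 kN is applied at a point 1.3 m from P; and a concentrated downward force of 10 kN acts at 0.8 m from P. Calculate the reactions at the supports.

P_x = 0, P_y = 15.00 kN, Q_y = 35.00 kN

Moments about P: Q_y·2.4 − 30·2.1 − 10·1.3 − 10·0.8 = 0 → Q_y = 84/2.4 = 35.00 kN.
ΣF_y = 0: P_y + 35 − 30 − 10 − 10 = 0 → P_y = 15.00 kN.
ΣF_x = 0: no horizontal applied forces, so P_x = 0.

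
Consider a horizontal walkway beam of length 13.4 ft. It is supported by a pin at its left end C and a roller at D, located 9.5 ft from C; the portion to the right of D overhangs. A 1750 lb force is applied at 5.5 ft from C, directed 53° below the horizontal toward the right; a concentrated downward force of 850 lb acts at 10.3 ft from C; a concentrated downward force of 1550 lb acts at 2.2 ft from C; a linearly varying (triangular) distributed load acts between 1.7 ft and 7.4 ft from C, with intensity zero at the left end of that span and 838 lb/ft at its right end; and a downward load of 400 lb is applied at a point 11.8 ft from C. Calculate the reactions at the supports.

C_x = -1053 lb, C_y = 2617 lb, D_y = 3969 lb

Resultant of the triangular load: ½ × 838 × 5.7 = 2388.3 lb, acting at 5.5 ft from C (one-third of the span from the peak).
ΣM about C: D_y·9.5 − 1750·sin53°·5.5 − 850·10.3 − 1550·2.2 − (½·838·5.7)·5.5 − 400·11.8 = 0 → D_y = 37707.5/9.5 = 3969.21 ≈ 3969 lb.
ΣF_y = 0: C_y + 3969.21 − 1750·sin53° − 850 − 1550 − ½·838·5.7 − 400 = 0 → C_y = 2617 lb.
ΣF_x = 0: C_x + 1750·cos53° = 0 → C_x = -1053 lb.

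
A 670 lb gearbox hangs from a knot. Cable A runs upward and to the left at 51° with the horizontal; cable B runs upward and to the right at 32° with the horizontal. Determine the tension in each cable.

T_A = 572.5 lb, T_B = 424.8 lb

ΣF_x = 0: −T_A·cos51° + T_B·cos32° = 0 → T_B = 0.742081·T_A.
ΣF_y = 0: T_A·sin51° + T_B·sin32° = 670.
Substitute: T_A·(0.777146 + 0.742081·0.529919) = 670 → T_A = 572.459 ≈ 572.5 lb.
Then T_B = 0.742081 × 572.459 = 424.8 lb.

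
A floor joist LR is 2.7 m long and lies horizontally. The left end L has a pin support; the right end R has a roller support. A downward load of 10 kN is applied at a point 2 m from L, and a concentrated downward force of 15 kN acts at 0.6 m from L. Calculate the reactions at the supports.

L_x = 0, L_y = 14.26 kN, R_y = 10.74 kN

Moments about L: R_y·2.7 − 10·2 − 15·0.6 = 0 → R_y = 29/2.7 = 10.7407 ≈ 10.74 kN.
ΣF_y = 0: L_y + 10.7407 − 10 − 15 = 0 → L_y = 14.26 kN.
ΣF_x = 0: no horizontal applied forces, so L_x = 0.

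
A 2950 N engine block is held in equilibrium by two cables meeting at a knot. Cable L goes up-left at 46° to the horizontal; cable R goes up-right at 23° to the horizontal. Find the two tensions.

T_L = 2909 N, T_R = 2195 N

ΣF_x = 0: −T_L·cos46° + T_R·cos23° = 0 → T_R = 0.754649·T_L.
ΣF_y = 0: T_L·sin46° + T_R·sin23° = 2950.
Substitute: T_L·(0.71934 + 0.754649·0.390731) = 2950 → T_L = 2908.68 ≈ 2909 N.
Then T_R = 0.754649 × 2908.68 = 2195 N.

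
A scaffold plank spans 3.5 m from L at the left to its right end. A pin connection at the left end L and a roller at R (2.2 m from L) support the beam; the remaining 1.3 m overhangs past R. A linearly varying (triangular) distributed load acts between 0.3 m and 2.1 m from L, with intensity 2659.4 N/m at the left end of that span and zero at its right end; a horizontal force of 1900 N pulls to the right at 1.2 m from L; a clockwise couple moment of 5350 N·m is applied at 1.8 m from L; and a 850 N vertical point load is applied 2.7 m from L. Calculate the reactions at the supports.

Resultant of the triangular load: ½ × 2659.4 × 1.8 = 2393.46 N, acting at 0.9 m from L (one-third of the span from the peak).
Moments about L: R_y·2.2 − (½·2659.4·1.8)·0.9 − 5350 − 850·2.7 = 0 → R_y = 9799.114/2.2 = 4454.14 ≈ 4454 N.
ΣF_y = 0: L_y + 4454.14 − ½·2659.4·1.8 − 850 = 0 → L_y = -1211 N.
ΣF_x = 0: L_x + 1900 = 0 → L_x = -1900 N.

L_x = -1900 N, L_y = -1211 N, R_y = 4454 N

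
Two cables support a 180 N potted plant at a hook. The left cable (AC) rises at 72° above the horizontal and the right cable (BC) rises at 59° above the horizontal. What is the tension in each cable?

T_AC = 122.8 N, T_BC = 73.70 N

ΣF_x = 0: −T_AC·cos72° + T_BC·cos59° = 0 → T_BC = 0.599989·T_AC.
ΣF_y = 0: T_AC·sin72° + T_BC·sin59° = 180.
Substitute: T_AC·(0.951057 + 0.599989·0.857167) = 180 → T_AC = 122.838 ≈ 122.8 N.
Then T_BC = 0.599989 × 122.838 = 73.70 N.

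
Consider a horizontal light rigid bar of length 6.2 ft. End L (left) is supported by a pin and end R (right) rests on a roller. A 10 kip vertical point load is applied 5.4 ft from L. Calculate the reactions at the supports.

L_x = 0, L_y = 1.290 kip, R_y = 8.710 kip

Taking moments about L: R_y·6.2 − 10·5.4 = 0 → R_y = 54/6.2 = 8.70968 ≈ 8.710 kip.
ΣF_y = 0: L_y + 8.70968 − 10 = 0 → L_y = 1.290 kip.
ΣF_x = 0: no horizontal applied forces, so L_x = 0.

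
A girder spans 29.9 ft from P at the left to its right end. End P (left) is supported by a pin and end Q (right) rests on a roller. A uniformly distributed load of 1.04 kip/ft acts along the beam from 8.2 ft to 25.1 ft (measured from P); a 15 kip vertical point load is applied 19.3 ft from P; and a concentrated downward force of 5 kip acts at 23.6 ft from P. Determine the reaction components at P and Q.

Resultant of the distributed load: 1.04 × 16.9 = 17.576 kip at 16.65 ft from P.
Moments about P: Q_y·29.9 − (1.04·16.9)·16.65 − 15·19.3 − 5·23.6 = 0 → Q_y = 700.1404/29.9 = 23.4161 ≈ 23.42 kip.
ΣF_y = 0: P_y + 23.4161 − 1.04·16.9 − 15 − 5 = 0 → P_y = 14.16 kip.
ΣF_x = 0: no horizontal applied forces, so P_x = 0.

P_x = 0, P_y = 14.16 kip, Q_y = 23.42 kip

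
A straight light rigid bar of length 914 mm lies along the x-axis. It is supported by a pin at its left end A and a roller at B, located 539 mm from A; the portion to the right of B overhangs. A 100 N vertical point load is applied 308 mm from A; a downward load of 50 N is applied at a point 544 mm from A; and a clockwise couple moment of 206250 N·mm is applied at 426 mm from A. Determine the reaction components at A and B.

A_x = 0, A_y = -340.3 N, B_y = 490.3 N

Taking moments about A: B_y·539 − 100·308 − 50·544 − 206250 = 0 → B_y = 264250/539 = 490.26 ≈ 490.3 N.
ΣF_y = 0: A_y + 490.26 − 100 − 50 = 0 → A_y = -340.3 N.
ΣF_x = 0: no horizontal applied forces, so A_x = 0.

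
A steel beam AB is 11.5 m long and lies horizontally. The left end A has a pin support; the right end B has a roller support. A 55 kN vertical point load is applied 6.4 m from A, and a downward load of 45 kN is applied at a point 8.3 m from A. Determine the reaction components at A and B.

Taking moments about A: B_y·11.5 − 55·6.4 − 45·8.3 = 0 → B_y = 725.5/11.5 = 63.087 ≈ 63.09 kN.
ΣF_y = 0: A_y + 63.087 − 55 − 45 = 0 → A_y = 36.91 kN.
ΣF_x = 0: no horizontal applied forces, so A_x = 0.

A_x = 0, A_y = 36.91 kN, B_y = 63.09 kN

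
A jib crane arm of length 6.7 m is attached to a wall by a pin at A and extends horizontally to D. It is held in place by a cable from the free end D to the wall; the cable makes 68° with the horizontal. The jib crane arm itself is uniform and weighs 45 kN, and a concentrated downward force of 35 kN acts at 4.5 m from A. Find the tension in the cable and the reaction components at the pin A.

ΣM about A: T·sin68°·6.7 − 45·3.35 − 35·4.5 = 0 → T = 308.25/(6.7·0.927184) = 49.6206 ≈ 49.62 kN.
ΣF_x = 0: A_x − T·cos68° = 0 → A_x = 49.6206 × 0.374607 = 18.59 kN.
ΣF_y = 0: A_y + T·sin68° − 45 − 35 = 0 → A_y = 80 − 49.6206 × 0.927184 = 33.99 kN.

T = 49.62 kN, A_x = 18.59 kN, A_y = 33.99 kN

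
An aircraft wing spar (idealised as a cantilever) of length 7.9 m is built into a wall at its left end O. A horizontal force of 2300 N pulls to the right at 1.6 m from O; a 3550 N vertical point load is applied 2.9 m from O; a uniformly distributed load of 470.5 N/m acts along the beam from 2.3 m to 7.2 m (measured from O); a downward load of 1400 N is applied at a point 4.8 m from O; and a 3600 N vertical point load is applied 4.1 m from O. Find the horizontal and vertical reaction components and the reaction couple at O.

Resultant of the distributed load: 470.5 × 4.9 = 2305.45 N at 4.75 m from O.
ΣF_x = 0: O_x + 2300 = 0 → O_x = -2300 N.
ΣF_y = 0: O_y − 3550 − 470.5·4.9 − 1400 − 3600 = 0 → O_y = 10860 N.
ΣM about O: M_O − 3550·2.9 − (470.5·4.9)·4.75 − 1400·4.8 − 3600·4.1 = 0 → M_O = 42730 N·m.

O_x = -2300 N, O_y = 10860 N, M_O = 42730 N·m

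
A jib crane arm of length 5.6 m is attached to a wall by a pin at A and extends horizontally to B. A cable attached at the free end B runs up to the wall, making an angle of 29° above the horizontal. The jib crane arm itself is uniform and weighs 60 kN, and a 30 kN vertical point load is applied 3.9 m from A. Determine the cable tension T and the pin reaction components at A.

ΣM about A: T·sin29°·5.6 − 60·2.8 − 30·3.9 = 0 → T = 285/(5.6·0.48481) = 104.975 ≈ 105.0 kN.
ΣF_x = 0: A_x − T·cos29° = 0 → A_x = 104.975 × 0.87462 = 91.81 kN.
ΣF_y = 0: A_y + T·sin29° − 60 − 30 = 0 → A_y = 90 − 104.975 × 0.48481 = 39.11 kN.

T = 105.0 kN, A_x = 91.81 kN, A_y = 39.11 kN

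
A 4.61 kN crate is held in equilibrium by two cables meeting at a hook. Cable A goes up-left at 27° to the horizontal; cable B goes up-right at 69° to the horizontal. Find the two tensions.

ΣF_x = 0: −T_A·cos27° + T_B·cos69° = 0 → T_B = 2.48629·T_A.
ΣF_y = 0: T_A·sin27° + T_B·sin69° = 4.61.
Substitute: T_A·(0.45399 + 2.48629·0.93358) = 4.61 → T_A = 1.66118 ≈ 1.661 kN.
Then T_B = 2.48629 × 1.66118 = 4.130 kN.

T_A = 1.661 kN, T_B = 4.130 kN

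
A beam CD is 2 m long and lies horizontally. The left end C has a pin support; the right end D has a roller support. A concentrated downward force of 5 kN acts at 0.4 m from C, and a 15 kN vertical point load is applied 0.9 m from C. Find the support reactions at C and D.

Moments about C: D_y·2 − 5·0.4 − 15·0.9 = 0 → D_y = 15.5/2 = 7.750 kN.
ΣF_y = 0: C_y + 7.75 − 5 − 15 = 0 → C_y = 12.25 kN.
ΣF_x = 0: no horizontal applied forces, so C_x = 0.

C_x = 0, C_y = 12.25 kN, D_y = 7.750 kN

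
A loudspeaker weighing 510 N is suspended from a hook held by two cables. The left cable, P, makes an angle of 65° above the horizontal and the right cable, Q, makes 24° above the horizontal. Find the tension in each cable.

ΣF_x = 0: −T_P·cos65° + T_Q·cos24° = 0 → T_Q = 0.462613·T_P.
ΣF_y = 0: T_P·sin65° + T_Q·sin24° = 510.
Substitute: T_P·(0.906308 + 0.462613·0.406737) = 510 → T_P = 465.979 ≈ 466.0 N.
Then T_Q = 0.462613 × 465.979 = 215.6 N.

T_P = 466.0 N, T_Q = 215.6 N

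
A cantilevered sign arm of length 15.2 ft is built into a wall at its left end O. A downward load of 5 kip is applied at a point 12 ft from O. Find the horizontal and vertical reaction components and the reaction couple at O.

ΣF_x = 0: O_x = 0.
ΣF_y = 0: O_y − 5 = 0 → O_y = 5.000 kip.
ΣM about O: M_O − 5·12 = 0 → M_O = 60.00 kip·ft.

O_x = 0, O_y = 5.000 kip, M_O = 60.00 kip·ft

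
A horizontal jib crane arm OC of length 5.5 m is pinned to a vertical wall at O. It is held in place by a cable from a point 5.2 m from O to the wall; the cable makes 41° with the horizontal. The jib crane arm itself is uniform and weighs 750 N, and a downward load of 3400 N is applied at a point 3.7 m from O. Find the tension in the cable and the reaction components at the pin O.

ΣM about O: T·sin41°·5.2 − 750·2.75 − 3400·3.7 = 0 → T = 14642.5/(5.2·0.656059) = 4292.09 ≈ 4292 N.
ΣF_x = 0: O_x − T·cos41° = 0 → O_x = 4292.09 × 0.75471 = 3239 N.
ΣF_y = 0: O_y + T·sin41° − 750 − 3400 = 0 → O_y = 4150 − 4292.09 × 0.656059 = 1334 N.

T = 4292 N, O_x = 3239 N, O_y = 1334 N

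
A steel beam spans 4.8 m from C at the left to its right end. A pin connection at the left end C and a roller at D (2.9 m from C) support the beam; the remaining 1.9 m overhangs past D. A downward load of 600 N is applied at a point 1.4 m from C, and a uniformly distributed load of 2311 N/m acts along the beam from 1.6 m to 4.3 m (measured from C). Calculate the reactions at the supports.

Resultant of the distributed load: 2311 × 2.7 = 6239.7 N at 2.95 m from C.
ΣM about C: D_y·2.9 − 600·1.4 − (2311·2.7)·2.95 = 0 → D_y = 19247.115/2.9 = 6636.94 ≈ 6637 N.
ΣF_y = 0: C_y + 6636.94 − 600 − 2311·2.7 = 0 → C_y = 202.8 N.
ΣF_x = 0: no horizontal applied forces, so C_x = 0.

C_x = 0, C_y = 202.8 N, D_y = 6637 N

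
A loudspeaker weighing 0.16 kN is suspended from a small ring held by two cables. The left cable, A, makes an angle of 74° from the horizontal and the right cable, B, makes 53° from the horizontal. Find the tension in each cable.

ΣF_x = 0: −T_A·cos74° + T_B·cos53° = 0 → T_B = 0.45801·T_A.
ΣF_y = 0: T_A·sin74° + T_B·sin53° = 0.16.
Substitute: T_A·(0.961262 + 0.45801·0.798636) = 0.16 → T_A = 0.120569 ≈ 0.1206 kN.
Then T_B = 0.45801 × 0.120569 = 0.05522 kN.

T_A = 0.1206 kN, T_B = 0.05522 kN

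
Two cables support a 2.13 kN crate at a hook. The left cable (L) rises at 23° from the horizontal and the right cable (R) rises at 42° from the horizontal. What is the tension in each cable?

T_L = 1.747 kN, T_R = 2.163 kN

ΣF_x = 0: −T_L·cos23° + T_R·cos42° = 0 → T_R = 1.23866·T_L.
ΣF_y = 0: T_L·sin23° + T_R·sin42° = 2.13.
Substitute: T_L·(0.390731 + 1.23866·0.669131) = 2.13 → T_L = 1.74654 ≈ 1.747 kN.
Then T_R = 1.23866 × 1.74654 = 2.163 kN.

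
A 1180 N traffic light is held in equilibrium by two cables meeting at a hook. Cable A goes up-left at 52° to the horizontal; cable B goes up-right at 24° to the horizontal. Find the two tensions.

ΣF_x = 0: −T_A·cos52° + T_B·cos24° = 0 → T_B = 0.673925·T_A.
ΣF_y = 0: T_A·sin52° + T_B·sin24° = 1180.
Substitute: T_A·(0.788011 + 0.673925·0.406737) = 1180 → T_A = 1110.98 ≈ 1111 N.
Then T_B = 0.673925 × 1110.98 = 748.7 N.

T_A = 1111 N, T_B = 748.7 N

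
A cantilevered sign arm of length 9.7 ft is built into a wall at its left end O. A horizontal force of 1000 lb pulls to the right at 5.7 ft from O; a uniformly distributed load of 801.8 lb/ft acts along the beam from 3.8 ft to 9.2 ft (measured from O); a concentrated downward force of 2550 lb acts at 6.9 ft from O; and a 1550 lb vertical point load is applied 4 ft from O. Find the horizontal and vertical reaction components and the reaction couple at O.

Resultant of the distributed load: 801.8 × 5.4 = 4329.72 lb at 6.5 ft from O.
ΣF_x = 0: O_x + 1000 = 0 → O_x = -1000 lb.
ΣF_y = 0: O_y − 801.8·5.4 − 2550 − 1550 = 0 → O_y = 8430 lb.
ΣM about O: M_O − (801.8·5.4)·6.5 − 2550·6.9 − 1550·4 = 0 → M_O = 51940 lb·ft.

O_x = -1000 lb, O_y = 8430 lb, M_O = 51940 lb·ft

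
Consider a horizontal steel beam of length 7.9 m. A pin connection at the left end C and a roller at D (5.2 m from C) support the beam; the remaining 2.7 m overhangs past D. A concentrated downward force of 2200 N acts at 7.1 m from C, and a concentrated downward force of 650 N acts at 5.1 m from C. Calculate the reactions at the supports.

C_x = 0, C_y = -791.3 N, D_y = 3641 N

ΣM about C: D_y·5.2 − 2200·7.1 − 650·5.1 = 0 → D_y = 18935/5.2 = 3641.35 ≈ 3641 N.
ΣF_y = 0: C_y + 3641.35 − 2200 − 650 = 0 → C_y = -791.3 N.
ΣF_x = 0: no horizontal applied forces, so C_x = 0.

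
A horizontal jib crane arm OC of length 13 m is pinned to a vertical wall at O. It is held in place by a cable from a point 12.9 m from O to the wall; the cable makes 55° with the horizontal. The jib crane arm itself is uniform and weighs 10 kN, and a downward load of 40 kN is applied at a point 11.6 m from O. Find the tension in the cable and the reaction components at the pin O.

ΣM about O: T·sin55°·12.9 − 10·6.5 − 40·11.6 = 0 → T = 529/(12.9·0.819152) = 50.0612 ≈ 50.06 kN.
ΣF_x = 0: O_x − T·cos55° = 0 → O_x = 50.0612 × 0.573576 = 28.71 kN.
ΣF_y = 0: O_y + T·sin55° − 10 − 40 = 0 → O_y = 50 − 50.0612 × 0.819152 = 8.992 kN.

T = 50.06 kN, O_x = 28.71 kN, O_y = 8.992 kN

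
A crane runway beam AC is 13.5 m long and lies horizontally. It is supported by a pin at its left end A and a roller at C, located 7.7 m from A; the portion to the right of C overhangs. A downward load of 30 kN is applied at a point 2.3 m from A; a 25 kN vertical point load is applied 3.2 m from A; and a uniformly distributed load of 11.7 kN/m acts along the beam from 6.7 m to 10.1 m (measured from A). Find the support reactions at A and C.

A_x = 0, A_y = 32.03 kN, C_y = 62.75 kN

Resultant of the distributed load: 11.7 × 3.4 = 39.78 kN at 8.4 m from A.
ΣM about A: C_y·7.7 − 30·2.3 − 25·3.2 − (11.7·3.4)·8.4 = 0 → C_y = 483.152/7.7 = 62.747 ≈ 62.75 kN.
ΣF_y = 0: A_y + 62.747 − 30 − 25 − 11.7·3.4 = 0 → A_y = 32.03 kN.
ΣF_x = 0: no horizontal applied forces, so A_x = 0.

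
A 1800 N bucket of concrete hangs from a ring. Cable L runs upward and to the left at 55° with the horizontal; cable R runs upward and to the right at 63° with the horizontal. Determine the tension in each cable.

T_L = 925.5 N, T_R = 1169 N

ΣF_x = 0: −T_L·cos55° + T_R·cos63° = 0 → T_R = 1.26341·T_L.
ΣF_y = 0: T_L·sin55° + T_R·sin63° = 1800.
Substitute: T_L·(0.819152 + 1.26341·0.891007) = 1800 → T_L = 925.517 ≈ 925.5 N.
Then T_R = 1.26341 × 925.517 = 1169 N.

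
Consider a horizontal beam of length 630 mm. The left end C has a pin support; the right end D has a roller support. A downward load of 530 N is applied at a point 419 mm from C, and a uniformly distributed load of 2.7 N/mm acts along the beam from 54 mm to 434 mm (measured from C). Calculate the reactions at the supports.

C_x = 0, C_y = 806.1 N, D_y = 749.9 N

Resultant of the distributed load: 2.7 × 380 = 1026 N at 244 mm from C.
ΣM about C: D_y·630 − 530·419 − (2.7·380)·244 = 0 → D_y = 472414/630 = 749.863 ≈ 749.9 N.
ΣF_y = 0: C_y + 749.863 − 530 − 2.7·380 = 0 → C_y = 806.1 N.
ΣF_x = 0: no horizontal applied forces, so C_x = 0.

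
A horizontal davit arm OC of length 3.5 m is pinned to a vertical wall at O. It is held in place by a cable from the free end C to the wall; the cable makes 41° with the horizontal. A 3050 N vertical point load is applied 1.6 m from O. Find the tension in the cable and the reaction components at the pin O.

T = 2125 N, O_x = 1604 N, O_y = 1656 N

ΣM about O: T·sin41°·3.5 − 3050·1.6 = 0 → T = 4880/(3.5·0.656059) = 2125.24 ≈ 2125 N.
ΣF_x = 0: O_x − T·cos41° = 0 → O_x = 2125.24 × 0.75471 = 1604 N.
ΣF_y = 0: O_y + T·sin41° − 3050 = 0 → O_y = 3050 − 2125.24 × 0.656059 = 1656 N.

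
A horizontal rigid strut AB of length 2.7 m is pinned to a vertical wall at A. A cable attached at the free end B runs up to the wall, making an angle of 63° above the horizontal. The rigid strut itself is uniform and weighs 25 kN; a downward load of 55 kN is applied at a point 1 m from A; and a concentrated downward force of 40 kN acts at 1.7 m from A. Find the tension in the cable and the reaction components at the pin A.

T = 65.16 kN, A_x = 29.58 kN, A_y = 61.94 kN

ΣM about A: T·sin63°·2.7 − 25·1.35 − 55·1 − 40·1.7 = 0 → T = 156.75/(2.7·0.891007) = 65.1572 ≈ 65.16 kN.
ΣF_x = 0: A_x − T·cos63° = 0 → A_x = 65.1572 × 0.45399 = 29.58 kN.
ΣF_y = 0: A_y + T·sin63° − 25 − 55 − 40 = 0 → A_y = 120 − 65.1572 × 0.891007 = 61.94 kN.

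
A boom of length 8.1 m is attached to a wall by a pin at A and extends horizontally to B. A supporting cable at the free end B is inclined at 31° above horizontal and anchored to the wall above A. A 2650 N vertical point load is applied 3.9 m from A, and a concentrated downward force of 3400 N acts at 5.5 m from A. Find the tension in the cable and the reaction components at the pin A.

T = 6960 N, A_x = 5966 N, A_y = 2465 N

ΣM about A: T·sin31°·8.1 − 2650·3.9 − 3400·5.5 = 0 → T = 29035/(8.1·0.515038) = 6959.81 ≈ 6960 N.
ΣF_x = 0: A_x − T·cos31° = 0 → A_x = 6959.81 × 0.857167 = 5966 N.
ΣF_y = 0: A_y + T·sin31° − 2650 − 3400 = 0 → A_y = 6050 − 6959.81 × 0.515038 = 2465 N.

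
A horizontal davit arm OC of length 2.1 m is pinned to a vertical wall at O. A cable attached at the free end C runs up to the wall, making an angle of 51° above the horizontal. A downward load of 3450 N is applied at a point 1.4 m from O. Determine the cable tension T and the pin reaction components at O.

T = 2960 N, O_x = 1863 N, O_y = 1150 N

ΣM about O: T·sin51°·2.1 − 3450·1.4 = 0 → T = 4830/(2.1·0.777146) = 2959.55 ≈ 2960 N.
ΣF_x = 0: O_x − T·cos51° = 0 → O_x = 2959.55 × 0.62932 = 1863 N.
ΣF_y = 0: O_y + T·sin51° − 3450 = 0 → O_y = 3450 − 2959.55 × 0.777146 = 1150 N.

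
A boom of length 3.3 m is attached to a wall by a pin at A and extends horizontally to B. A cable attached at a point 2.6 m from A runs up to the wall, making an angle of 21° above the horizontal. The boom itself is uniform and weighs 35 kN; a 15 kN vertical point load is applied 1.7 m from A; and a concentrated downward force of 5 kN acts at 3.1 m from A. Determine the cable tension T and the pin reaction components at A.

ΣM about A: T·sin21°·2.6 − 35·1.65 − 15·1.7 − 5·3.1 = 0 → T = 98.75/(2.6·0.358368) = 105.983 ≈ 106.0 kN.
ΣF_x = 0: A_x − T·cos21° = 0 → A_x = 105.983 × 0.93358 = 98.94 kN.
ΣF_y = 0: A_y + T·sin21° − 35 − 15 − 5 = 0 → A_y = 55 − 105.983 × 0.358368 = 17.02 kN.

T = 106.0 kN, A_x = 98.94 kN, A_y = 17.02 kN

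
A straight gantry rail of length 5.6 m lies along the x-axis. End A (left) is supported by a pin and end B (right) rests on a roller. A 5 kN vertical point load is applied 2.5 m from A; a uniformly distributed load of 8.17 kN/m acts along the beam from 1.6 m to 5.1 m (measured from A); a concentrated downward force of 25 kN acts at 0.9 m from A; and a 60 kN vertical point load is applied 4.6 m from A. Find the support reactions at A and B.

A_x = 0, A_y = 45.95 kN, B_y = 72.64 kN

Resultant of the distributed load: 8.17 × 3.5 = 28.595 kN at 3.35 m from A.
ΣM about A: B_y·5.6 − 5·2.5 − (8.17·3.5)·3.35 − 25·0.9 − 60·4.6 = 0 → B_y = 406.79325/5.6 = 72.6417 ≈ 72.64 kN.
ΣF_y = 0: A_y + 72.6417 − 5 − 8.17·3.5 − 25 − 60 = 0 → A_y = 45.95 kN.
ΣF_x = 0: no horizontal applied forces, so A_x = 0.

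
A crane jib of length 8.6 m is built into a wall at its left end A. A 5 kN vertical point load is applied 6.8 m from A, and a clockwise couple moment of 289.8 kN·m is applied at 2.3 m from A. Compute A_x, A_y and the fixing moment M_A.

ΣF_x = 0: A_x = 0.
ΣF_y = 0: A_y − 5 = 0 → A_y = 5.000 kN.
ΣM about A: M_A − 5·6.8 − 289.8 = 0 → M_A = 323.8 kN·m.

A_x = 0, A_y = 5.000 kN, M_A = 323.8 kN·m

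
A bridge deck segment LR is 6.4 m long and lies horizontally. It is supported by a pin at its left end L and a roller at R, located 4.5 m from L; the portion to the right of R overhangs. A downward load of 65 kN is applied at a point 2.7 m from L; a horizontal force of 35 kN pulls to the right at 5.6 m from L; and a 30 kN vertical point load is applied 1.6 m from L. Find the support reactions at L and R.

ΣM about L: R_y·4.5 − 65·2.7 − 30·1.6 = 0 → R_y = 223.5/4.5 = 49.6667 ≈ 49.67 kN.
ΣF_y = 0: L_y + 49.6667 − 65 − 30 = 0 → L_y = 45.33 kN.
ΣF_x = 0: L_x + 35 = 0 → L_x = -35.00 kN.

L_x = -35.00 kN, L_y = 45.33 kN, R_y = 49.67 kN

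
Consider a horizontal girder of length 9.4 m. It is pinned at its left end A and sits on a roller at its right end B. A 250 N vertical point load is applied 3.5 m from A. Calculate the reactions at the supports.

Moments about A: B_y·9.4 − 250·3.5 = 0 → B_y = 875/9.4 = 93.0851 ≈ 93.09 N.
ΣF_y = 0: A_y + 93.0851 − 250 = 0 → A_y = 156.9 N.
ΣF_x = 0: no horizontal applied forces, so A_x = 0.

A_x = 0, A_y = 156.9 N, B_y = 93.09 N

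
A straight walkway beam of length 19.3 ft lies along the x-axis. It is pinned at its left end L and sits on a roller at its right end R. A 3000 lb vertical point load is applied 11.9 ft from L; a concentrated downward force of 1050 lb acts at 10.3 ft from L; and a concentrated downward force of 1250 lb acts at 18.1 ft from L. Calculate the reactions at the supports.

Moments about L: R_y·19.3 − 3000·11.9 − 1050·10.3 − 1250·18.1 = 0 → R_y = 69140/19.3 = 3582.38 ≈ 3582 lb.
ΣF_y = 0: L_y + 3582.38 − 3000 − 1050 − 1250 = 0 → L_y = 1718 lb.
ΣF_x = 0: no horizontal applied forces, so L_x = 0.

L_x = 0, L_y = 1718 lb, R_y = 3582 lb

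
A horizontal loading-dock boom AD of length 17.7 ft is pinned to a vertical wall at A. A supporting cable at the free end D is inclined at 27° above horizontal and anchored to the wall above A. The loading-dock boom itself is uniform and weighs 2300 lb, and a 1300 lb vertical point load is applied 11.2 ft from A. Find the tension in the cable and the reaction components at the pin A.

ΣM about A: T·sin27°·17.7 − 2300·8.85 − 1300·11.2 = 0 → T = 34915/(17.7·0.45399) = 4345.03 ≈ 4345 lb.
ΣF_x = 0: A_x − T·cos27° = 0 → A_x = 4345.03 × 0.891007 = 3871 lb.
ΣF_y = 0: A_y + T·sin27° − 2300 − 1300 = 0 → A_y = 3600 − 4345.03 × 0.45399 = 1627 lb.

T = 4345 lb, A_x = 3871 lb, A_y = 1627 lb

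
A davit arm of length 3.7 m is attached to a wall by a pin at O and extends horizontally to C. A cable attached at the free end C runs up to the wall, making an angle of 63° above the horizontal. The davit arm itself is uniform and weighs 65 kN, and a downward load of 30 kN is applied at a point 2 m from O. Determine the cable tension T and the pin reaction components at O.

T = 54.68 kN, O_x = 24.82 kN, O_y = 46.28 kN

ΣM about O: T·sin63°·3.7 − 65·1.85 − 30·2 = 0 → T = 180.25/(3.7·0.891007) = 54.6755 ≈ 54.68 kN.
ΣF_x = 0: O_x − T·cos63° = 0 → O_x = 54.6755 × 0.45399 = 24.82 kN.
ΣF_y = 0: O_y + T·sin63° − 65 − 30 = 0 → O_y = 95 − 54.6755 × 0.891007 = 46.28 kN.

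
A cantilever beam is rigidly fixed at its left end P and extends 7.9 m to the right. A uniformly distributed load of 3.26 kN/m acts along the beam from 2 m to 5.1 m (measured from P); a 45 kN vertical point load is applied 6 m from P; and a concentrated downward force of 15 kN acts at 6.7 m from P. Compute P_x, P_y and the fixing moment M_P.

P_x = 0, P_y = 70.11 kN, M_P = 406.4 kN·m

Resultant of the distributed load: 3.26 × 3.1 = 10.106 kN at 3.55 m from P.
ΣF_x = 0: P_x = 0.
ΣF_y = 0: P_y − 3.26·3.1 − 45 − 15 = 0 → P_y = 70.11 kN.
ΣM about P: M_P − (3.26·3.1)·3.55 − 45·6 − 15·6.7 = 0 → M_P = 406.4 kN·m.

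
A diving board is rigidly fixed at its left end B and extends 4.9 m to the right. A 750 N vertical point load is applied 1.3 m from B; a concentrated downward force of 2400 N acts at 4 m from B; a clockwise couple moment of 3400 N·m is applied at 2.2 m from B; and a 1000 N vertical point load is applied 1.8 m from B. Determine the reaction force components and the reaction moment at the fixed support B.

B_x = 0, B_y = 4150 N, M_B = 15780 N·m

ΣF_x = 0: B_x = 0.
ΣF_y = 0: B_y − 750 − 2400 − 1000 = 0 → B_y = 4150 N.
ΣM about B: M_B − 750·1.3 − 2400·4 − 3400 − 1000·1.8 = 0 → M_B = 15780 N·m.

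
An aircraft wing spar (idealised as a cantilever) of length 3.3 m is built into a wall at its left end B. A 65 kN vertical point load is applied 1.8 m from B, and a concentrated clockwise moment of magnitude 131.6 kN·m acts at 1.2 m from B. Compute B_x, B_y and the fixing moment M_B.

B_x = 0, B_y = 65.00 kN, M_B = 248.6 kN·m

ΣF_x = 0: B_x = 0.
ΣF_y = 0: B_y − 65 = 0 → B_y = 65.00 kN.
ΣM about B: M_B − 65·1.8 − 131.6 = 0 → M_B = 248.6 kN·m.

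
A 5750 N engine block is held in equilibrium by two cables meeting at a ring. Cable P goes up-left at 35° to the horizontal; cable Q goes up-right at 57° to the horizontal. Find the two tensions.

T_P = 3134 N, T_Q = 4713 N

ΣF_x = 0: −T_P·cos35° + T_Q·cos57° = 0 → T_Q = 1.50403·T_P.
ΣF_y = 0: T_P·sin35° + T_Q·sin57° = 5750.
Substitute: T_P·(0.573576 + 1.50403·0.838671) = 5750 → T_P = 3133.58 ≈ 3134 N.
Then T_Q = 1.50403 × 3133.58 = 4713 N.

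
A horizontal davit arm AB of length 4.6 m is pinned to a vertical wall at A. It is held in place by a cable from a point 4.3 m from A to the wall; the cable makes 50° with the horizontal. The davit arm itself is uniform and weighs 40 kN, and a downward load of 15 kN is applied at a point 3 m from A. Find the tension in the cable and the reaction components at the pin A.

ΣM about A: T·sin50°·4.3 − 40·2.3 − 15·3 = 0 → T = 137/(4.3·0.766044) = 41.5909 ≈ 41.59 kN.
ΣF_x = 0: A_x − T·cos50° = 0 → A_x = 41.5909 × 0.642788 = 26.73 kN.
ΣF_y = 0: A_y + T·sin50° − 40 − 15 = 0 → A_y = 55 − 41.5909 × 0.766044 = 23.14 kN.

T = 41.59 kN, A_x = 26.73 kN, A_y = 23.14 kN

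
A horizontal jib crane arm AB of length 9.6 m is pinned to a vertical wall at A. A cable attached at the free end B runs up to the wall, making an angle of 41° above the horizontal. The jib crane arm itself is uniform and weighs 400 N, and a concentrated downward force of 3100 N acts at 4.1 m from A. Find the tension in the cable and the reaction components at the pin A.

ΣM about A: T·sin41°·9.6 − 400·4.8 − 3100·4.1 = 0 → T = 14630/(9.6·0.656059) = 2322.9 ≈ 2323 N.
ΣF_x = 0: A_x − T·cos41° = 0 → A_x = 2322.9 × 0.75471 = 1753 N.
ΣF_y = 0: A_y + T·sin41° − 400 − 3100 = 0 → A_y = 3500 − 2322.9 × 0.656059 = 1976 N.

T = 2323 N, A_x = 1753 N, A_y = 1976 N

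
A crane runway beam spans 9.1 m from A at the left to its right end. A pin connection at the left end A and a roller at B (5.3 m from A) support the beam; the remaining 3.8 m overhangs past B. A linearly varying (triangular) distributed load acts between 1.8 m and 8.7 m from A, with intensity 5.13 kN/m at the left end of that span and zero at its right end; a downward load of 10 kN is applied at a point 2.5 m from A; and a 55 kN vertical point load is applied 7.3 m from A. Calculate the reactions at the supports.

Resultant of the triangular load: ½ × 5.13 × 6.9 = 17.6985 kN, acting at 4.1 m from A (one-third of the span from the peak).
Taking moments about A: B_y·5.3 − (½·5.13·6.9)·4.1 − 10·2.5 − 55·7.3 = 0 → B_y = 499.06385/5.3 = 94.163 ≈ 94.16 kN.
ΣF_y = 0: A_y + 94.163 − ½·5.13·6.9 − 10 − 55 = 0 → A_y = -11.46 kN.
ΣF_x = 0: no horizontal applied forces, so A_x = 0.

A_x = 0, A_y = -11.46 kN, B_y = 94.16 kN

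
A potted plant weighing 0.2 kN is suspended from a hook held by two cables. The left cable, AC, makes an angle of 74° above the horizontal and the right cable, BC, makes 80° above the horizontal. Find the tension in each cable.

T_AC = 0.07922 kN, T_BC = 0.1258 kN

ΣF_x = 0: −T_AC·cos74° + T_BC·cos80° = 0 → T_BC = 1.58733·T_AC.
ΣF_y = 0: T_AC·sin74° + T_BC·sin80° = 0.2.
Substitute: T_AC·(0.961262 + 1.58733·0.984808) = 0.2 → T_AC = 0.0792243 ≈ 0.07922 kN.
Then T_BC = 1.58733 × 0.0792243 = 0.1258 kN.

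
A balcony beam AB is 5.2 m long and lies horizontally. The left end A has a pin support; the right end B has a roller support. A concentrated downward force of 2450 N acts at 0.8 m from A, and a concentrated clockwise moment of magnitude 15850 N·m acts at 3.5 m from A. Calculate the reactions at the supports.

A_x = 0, A_y = -975.0 N, B_y = 3425 N

Moments about A: B_y·5.2 − 2450·0.8 − 15850 = 0 → B_y = 17810/5.2 = 3425 N.
ΣF_y = 0: A_y + 3425 − 2450 = 0 → A_y = -975.0 N.
ΣF_x = 0: no horizontal applied forces, so A_x = 0.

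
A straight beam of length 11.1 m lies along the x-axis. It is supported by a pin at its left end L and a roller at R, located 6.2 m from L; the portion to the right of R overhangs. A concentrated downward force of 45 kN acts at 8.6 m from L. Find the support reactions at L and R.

Moments about L: R_y·6.2 − 45·8.6 = 0 → R_y = 387/6.2 = 62.4194 ≈ 62.42 kN.
ΣF_y = 0: L_y + 62.4194 − 45 = 0 → L_y = -17.42 kN.
ΣF_x = 0: no horizontal applied forces, so L_x = 0.

L_x = 0, L_y = -17.42 kN, R_y = 62.42 kN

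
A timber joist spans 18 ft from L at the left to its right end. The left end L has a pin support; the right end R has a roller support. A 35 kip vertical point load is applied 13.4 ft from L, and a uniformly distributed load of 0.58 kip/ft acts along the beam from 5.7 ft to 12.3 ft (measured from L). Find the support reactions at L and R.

Resultant of the distributed load: 0.58 × 6.6 = 3.828 kip at 9 ft from L.
Moments about L: R_y·18 − 35·13.4 − (0.58·6.6)·9 = 0 → R_y = 503.452/18 = 27.9696 ≈ 27.97 kip.
ΣF_y = 0: L_y + 27.9696 − 35 − 0.58·6.6 = 0 → L_y = 10.86 kip.
ΣF_x = 0: no horizontal applied forces, so L_x = 0.

L_x = 0, L_y = 10.86 kip, R_y = 27.97 kip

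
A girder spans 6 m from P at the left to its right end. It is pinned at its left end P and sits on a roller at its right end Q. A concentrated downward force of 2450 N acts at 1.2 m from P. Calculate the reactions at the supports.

ΣM about P: Q_y·6 − 2450·1.2 = 0 → Q_y = 2940/6 = 490.0 N.
ΣF_y = 0: P_y + 490 − 2450 = 0 → P_y = 1960 N.
ΣF_x = 0: no horizontal applied forces, so P_x = 0.

P_x = 0, P_y = 1960 N, Q_y = 490.0 N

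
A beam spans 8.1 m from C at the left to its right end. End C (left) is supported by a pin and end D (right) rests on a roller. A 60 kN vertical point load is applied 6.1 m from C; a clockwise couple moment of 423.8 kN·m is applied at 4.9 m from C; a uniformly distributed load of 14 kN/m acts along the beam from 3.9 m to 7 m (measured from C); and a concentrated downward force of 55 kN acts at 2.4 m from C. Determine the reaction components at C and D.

Resultant of the distributed load: 14 × 3.1 = 43.4 kN at 5.45 m from C.
ΣM about C: D_y·8.1 − 60·6.1 − 423.8 − (14·3.1)·5.45 − 55·2.4 = 0 → D_y = 1158.33/8.1 = 143.004 ≈ 143.0 kN.
ΣF_y = 0: C_y + 143.004 − 60 − 14·3.1 − 55 = 0 → C_y = 15.40 kN.
ΣF_x = 0: no horizontal applied forces, so C_x = 0.

C_x = 0, C_y = 15.40 kN, D_y = 143.0 kN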